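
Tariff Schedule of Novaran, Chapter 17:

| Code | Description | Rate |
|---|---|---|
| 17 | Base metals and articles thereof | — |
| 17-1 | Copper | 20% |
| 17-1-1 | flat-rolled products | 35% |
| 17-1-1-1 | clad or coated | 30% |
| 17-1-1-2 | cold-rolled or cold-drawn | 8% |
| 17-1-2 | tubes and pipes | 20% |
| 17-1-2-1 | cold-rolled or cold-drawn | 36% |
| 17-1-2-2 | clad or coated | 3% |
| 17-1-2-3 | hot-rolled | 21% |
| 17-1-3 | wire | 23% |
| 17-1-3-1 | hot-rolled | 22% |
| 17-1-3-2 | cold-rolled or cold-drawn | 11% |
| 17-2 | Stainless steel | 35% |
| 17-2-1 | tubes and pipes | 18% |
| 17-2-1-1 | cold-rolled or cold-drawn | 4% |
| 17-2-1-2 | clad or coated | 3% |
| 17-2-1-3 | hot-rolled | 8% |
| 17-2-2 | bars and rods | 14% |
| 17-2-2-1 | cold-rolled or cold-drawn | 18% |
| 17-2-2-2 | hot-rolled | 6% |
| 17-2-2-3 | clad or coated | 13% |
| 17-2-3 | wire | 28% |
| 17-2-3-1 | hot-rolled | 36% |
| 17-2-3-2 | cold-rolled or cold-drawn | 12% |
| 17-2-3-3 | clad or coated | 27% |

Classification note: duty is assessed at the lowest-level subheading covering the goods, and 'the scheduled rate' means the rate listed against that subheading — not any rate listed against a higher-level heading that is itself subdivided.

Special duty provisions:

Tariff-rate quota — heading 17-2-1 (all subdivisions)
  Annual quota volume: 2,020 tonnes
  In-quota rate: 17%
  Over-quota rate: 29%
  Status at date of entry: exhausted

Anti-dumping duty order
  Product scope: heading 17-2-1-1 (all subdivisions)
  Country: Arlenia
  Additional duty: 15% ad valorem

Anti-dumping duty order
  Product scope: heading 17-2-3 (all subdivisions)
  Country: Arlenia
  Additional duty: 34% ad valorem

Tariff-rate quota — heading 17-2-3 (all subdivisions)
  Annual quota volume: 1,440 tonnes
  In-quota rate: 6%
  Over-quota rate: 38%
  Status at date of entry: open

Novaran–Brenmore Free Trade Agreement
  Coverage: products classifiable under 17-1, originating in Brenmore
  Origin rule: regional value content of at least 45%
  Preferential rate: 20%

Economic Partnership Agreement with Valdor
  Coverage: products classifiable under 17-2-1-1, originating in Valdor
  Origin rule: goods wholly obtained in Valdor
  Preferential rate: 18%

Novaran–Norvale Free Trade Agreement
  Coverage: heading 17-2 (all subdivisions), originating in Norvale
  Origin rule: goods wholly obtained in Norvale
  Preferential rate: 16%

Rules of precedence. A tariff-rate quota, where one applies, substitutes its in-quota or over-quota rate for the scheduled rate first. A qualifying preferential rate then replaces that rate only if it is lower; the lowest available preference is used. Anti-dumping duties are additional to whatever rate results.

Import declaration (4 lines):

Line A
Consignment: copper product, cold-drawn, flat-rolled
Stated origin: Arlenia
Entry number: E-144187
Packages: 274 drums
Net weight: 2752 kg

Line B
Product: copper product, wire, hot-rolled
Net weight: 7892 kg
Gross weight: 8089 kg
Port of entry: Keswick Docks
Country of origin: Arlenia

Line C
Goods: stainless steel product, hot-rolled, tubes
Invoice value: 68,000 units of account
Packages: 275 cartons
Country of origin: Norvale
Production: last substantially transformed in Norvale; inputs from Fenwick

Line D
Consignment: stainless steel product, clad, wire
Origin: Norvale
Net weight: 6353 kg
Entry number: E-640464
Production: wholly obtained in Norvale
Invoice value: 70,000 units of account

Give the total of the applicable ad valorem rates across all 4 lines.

65%

Line A: copper → 17-1; flat-rolled → 17-1-1; cold-drawn → 17-1-1-2. Scheduled 8%. No special measure applies. → 8%.
Line B: copper → 17-1; wire → 17-1-3; hot-rolled → 17-1-3-1. Scheduled 22%. No special measure applies. → 22%.
Line C: stainless steel → 17-2; tubes → 17-2-1; hot-rolled → 17-2-1-3. Scheduled 8%. quota on 17-2-1 exhausted → over-quota 29%; Norvale agreement on 17-2: not wholly obtained. → 29%.
Line D: stainless steel → 17-2; wire → 17-2-3; clad → 17-2-3-3. Scheduled 27%. quota on 17-2-3 open → in-quota 6%; Norvale agreement on 17-2: wholly obtained → 16% available; preference 16% not lower than 6% → no reduction. → 6%.
Sum: 8% + 22% + 29% + 6% = 65%.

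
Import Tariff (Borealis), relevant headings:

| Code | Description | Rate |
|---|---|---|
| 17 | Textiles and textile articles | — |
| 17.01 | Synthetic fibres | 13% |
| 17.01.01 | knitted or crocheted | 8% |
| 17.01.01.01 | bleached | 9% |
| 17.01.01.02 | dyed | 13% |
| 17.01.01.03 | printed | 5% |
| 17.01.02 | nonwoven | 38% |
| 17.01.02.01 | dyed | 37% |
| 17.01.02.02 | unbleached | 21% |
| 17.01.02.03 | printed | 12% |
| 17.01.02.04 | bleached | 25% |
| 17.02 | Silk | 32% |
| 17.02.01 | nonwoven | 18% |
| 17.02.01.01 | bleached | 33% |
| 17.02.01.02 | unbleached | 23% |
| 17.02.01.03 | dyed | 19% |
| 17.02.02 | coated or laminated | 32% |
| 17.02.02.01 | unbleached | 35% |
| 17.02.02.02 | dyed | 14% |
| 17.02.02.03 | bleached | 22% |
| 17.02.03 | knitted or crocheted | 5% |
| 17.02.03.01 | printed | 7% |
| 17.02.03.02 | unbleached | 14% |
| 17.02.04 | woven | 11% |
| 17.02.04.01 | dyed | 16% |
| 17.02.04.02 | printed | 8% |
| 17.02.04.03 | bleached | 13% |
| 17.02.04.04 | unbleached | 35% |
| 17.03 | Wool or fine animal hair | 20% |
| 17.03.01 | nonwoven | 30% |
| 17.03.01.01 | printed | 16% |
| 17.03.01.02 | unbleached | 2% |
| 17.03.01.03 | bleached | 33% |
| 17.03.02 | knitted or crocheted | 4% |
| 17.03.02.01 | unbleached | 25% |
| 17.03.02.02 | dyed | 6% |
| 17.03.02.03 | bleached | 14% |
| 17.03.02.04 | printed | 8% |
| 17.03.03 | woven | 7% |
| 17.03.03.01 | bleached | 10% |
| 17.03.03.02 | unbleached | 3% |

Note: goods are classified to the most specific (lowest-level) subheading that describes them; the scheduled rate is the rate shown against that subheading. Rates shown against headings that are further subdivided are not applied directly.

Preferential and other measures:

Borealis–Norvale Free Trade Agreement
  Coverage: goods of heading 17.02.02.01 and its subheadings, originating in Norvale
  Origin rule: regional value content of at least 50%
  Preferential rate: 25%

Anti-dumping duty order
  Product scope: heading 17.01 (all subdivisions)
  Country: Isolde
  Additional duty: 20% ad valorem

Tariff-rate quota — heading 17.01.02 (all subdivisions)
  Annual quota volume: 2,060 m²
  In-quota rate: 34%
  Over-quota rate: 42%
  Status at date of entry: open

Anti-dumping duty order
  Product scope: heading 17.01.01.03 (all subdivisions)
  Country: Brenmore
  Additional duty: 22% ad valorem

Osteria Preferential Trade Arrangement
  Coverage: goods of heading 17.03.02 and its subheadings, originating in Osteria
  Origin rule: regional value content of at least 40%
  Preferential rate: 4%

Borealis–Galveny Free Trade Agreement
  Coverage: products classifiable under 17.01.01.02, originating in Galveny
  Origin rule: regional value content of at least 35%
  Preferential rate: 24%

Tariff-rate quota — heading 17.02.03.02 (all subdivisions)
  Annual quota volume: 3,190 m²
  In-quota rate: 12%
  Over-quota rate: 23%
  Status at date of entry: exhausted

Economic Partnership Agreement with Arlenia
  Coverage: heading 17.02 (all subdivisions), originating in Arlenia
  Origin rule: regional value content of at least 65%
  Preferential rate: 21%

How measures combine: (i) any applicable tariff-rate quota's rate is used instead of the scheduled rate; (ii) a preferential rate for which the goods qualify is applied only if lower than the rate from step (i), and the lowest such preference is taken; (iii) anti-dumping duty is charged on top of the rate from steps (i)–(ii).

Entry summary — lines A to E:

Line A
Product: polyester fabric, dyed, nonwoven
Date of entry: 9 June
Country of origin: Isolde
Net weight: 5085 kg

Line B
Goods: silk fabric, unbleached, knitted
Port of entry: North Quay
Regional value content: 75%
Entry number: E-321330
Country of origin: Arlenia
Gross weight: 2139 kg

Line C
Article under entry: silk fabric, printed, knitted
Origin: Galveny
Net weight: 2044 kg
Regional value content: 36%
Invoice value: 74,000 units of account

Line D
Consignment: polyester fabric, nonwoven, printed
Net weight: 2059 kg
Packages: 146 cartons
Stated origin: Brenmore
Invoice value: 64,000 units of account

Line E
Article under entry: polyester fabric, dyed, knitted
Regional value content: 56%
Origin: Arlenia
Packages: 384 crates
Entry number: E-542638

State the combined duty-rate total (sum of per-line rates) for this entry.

129%

Line A: polyester → 17.01; nonwoven → 17.01.02; dyed → 17.01.02.01. Scheduled 37%. quota on 17.01.02 open → in-quota 34%; anti-dumping (Isolde, 17.01): +20%; total 34% + 20% = 54%. → 54%.
Line B: silk → 17.02; knitted → 17.02.03; unbleached → 17.02.03.02. Scheduled 14%. quota on 17.02.03.02 exhausted → over-quota 23%; Arlenia agreement on 17.02: RVC ≥ 65% → 21% available; preferential 21%. → 21%.
Line C: silk → 17.02; knitted → 17.02.03; printed → 17.02.03.01. Scheduled 7%. Galveny agreement on 17.01.01.02: 17.02.03.01 not covered. → 7%.
Line D: polyester → 17.01; nonwoven → 17.01.02; printed → 17.01.02.03. Scheduled 12%. quota on 17.01.02 open → in-quota 34%. → 34%.
Line E: polyester → 17.01; knitted → 17.01.01; dyed → 17.01.01.02. Scheduled 13%. Arlenia agreement on 17.02: 17.01.01.02 not covered. → 13%.
Sum: 54% + 21% + 7% + 34% + 13% = 129%.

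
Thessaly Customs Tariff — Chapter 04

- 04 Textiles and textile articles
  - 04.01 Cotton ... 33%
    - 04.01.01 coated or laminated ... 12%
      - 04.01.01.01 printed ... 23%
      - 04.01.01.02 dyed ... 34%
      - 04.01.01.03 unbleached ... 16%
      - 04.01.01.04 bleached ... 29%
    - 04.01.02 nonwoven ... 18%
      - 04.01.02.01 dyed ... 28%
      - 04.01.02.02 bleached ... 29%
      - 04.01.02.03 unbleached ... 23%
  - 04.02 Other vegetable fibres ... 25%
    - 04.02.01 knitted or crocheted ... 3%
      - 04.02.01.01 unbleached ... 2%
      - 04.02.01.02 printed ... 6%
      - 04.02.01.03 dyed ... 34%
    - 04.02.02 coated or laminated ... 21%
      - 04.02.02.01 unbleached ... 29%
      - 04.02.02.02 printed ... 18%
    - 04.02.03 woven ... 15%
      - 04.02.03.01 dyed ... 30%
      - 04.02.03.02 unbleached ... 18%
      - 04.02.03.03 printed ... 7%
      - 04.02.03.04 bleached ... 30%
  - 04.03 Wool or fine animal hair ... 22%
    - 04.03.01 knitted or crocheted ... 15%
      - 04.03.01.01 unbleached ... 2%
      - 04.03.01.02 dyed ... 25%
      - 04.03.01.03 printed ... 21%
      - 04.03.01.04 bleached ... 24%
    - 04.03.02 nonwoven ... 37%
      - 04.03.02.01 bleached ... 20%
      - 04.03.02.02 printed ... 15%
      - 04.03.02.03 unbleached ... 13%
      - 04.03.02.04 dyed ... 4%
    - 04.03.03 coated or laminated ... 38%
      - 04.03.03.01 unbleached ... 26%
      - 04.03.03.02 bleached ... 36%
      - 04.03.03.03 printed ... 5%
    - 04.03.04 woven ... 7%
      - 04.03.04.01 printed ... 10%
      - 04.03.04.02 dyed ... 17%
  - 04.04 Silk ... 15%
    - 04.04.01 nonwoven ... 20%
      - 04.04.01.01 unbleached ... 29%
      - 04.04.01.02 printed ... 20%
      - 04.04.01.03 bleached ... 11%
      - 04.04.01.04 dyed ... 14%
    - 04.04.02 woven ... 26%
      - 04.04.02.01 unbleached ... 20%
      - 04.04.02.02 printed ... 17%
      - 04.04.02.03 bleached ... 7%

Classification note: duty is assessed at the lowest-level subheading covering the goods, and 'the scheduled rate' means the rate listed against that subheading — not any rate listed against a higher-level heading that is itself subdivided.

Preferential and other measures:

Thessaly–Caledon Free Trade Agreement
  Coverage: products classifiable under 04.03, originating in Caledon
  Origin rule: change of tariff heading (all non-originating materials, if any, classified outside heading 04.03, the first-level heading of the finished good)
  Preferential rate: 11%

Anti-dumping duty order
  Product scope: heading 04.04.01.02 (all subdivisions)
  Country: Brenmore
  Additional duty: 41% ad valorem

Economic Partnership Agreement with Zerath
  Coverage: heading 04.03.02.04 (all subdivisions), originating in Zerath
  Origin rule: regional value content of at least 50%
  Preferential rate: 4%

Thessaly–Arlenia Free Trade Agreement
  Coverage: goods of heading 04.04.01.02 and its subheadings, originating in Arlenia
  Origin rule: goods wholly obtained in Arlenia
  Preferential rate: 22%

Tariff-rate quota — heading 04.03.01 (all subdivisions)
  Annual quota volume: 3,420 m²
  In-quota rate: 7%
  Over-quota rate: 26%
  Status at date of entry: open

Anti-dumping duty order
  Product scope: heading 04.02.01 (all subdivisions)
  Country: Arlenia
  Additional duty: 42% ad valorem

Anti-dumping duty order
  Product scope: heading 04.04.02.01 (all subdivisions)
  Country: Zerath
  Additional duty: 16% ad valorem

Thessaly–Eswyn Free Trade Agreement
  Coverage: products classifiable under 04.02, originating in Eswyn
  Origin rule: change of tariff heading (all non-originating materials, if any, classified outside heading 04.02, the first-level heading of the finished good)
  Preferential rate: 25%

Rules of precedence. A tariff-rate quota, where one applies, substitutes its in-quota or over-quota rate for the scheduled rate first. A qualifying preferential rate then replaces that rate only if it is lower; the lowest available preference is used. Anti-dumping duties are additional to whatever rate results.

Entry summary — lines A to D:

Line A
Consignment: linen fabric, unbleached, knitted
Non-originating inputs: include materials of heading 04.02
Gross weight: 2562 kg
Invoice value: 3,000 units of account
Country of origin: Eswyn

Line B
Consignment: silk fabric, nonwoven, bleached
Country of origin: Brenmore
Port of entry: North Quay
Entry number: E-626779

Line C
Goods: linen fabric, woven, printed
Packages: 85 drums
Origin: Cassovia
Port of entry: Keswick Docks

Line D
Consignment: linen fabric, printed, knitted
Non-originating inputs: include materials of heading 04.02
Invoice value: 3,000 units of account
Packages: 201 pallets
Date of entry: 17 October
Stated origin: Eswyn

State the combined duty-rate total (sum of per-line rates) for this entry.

Line A: linen → 04.02; knitted → 04.02.01; unbleached → 04.02.01.01. Scheduled 2%. Eswyn agreement on 04.02: CTH not met. → 2%.
Line B: silk → 04.04; nonwoven → 04.04.01; bleached → 04.04.01.03. Scheduled 11%. No special measure applies. → 11%.
Line C: linen → 04.02; woven → 04.02.03; printed → 04.02.03.03. Scheduled 7%. No special measure applies. → 7%.
Line D: linen → 04.02; knitted → 04.02.01; printed → 04.02.01.02. Scheduled 6%. Eswyn agreement on 04.02: CTH not met. → 6%.
Sum: 2% + 11% + 7% + 6% = 26%.

26%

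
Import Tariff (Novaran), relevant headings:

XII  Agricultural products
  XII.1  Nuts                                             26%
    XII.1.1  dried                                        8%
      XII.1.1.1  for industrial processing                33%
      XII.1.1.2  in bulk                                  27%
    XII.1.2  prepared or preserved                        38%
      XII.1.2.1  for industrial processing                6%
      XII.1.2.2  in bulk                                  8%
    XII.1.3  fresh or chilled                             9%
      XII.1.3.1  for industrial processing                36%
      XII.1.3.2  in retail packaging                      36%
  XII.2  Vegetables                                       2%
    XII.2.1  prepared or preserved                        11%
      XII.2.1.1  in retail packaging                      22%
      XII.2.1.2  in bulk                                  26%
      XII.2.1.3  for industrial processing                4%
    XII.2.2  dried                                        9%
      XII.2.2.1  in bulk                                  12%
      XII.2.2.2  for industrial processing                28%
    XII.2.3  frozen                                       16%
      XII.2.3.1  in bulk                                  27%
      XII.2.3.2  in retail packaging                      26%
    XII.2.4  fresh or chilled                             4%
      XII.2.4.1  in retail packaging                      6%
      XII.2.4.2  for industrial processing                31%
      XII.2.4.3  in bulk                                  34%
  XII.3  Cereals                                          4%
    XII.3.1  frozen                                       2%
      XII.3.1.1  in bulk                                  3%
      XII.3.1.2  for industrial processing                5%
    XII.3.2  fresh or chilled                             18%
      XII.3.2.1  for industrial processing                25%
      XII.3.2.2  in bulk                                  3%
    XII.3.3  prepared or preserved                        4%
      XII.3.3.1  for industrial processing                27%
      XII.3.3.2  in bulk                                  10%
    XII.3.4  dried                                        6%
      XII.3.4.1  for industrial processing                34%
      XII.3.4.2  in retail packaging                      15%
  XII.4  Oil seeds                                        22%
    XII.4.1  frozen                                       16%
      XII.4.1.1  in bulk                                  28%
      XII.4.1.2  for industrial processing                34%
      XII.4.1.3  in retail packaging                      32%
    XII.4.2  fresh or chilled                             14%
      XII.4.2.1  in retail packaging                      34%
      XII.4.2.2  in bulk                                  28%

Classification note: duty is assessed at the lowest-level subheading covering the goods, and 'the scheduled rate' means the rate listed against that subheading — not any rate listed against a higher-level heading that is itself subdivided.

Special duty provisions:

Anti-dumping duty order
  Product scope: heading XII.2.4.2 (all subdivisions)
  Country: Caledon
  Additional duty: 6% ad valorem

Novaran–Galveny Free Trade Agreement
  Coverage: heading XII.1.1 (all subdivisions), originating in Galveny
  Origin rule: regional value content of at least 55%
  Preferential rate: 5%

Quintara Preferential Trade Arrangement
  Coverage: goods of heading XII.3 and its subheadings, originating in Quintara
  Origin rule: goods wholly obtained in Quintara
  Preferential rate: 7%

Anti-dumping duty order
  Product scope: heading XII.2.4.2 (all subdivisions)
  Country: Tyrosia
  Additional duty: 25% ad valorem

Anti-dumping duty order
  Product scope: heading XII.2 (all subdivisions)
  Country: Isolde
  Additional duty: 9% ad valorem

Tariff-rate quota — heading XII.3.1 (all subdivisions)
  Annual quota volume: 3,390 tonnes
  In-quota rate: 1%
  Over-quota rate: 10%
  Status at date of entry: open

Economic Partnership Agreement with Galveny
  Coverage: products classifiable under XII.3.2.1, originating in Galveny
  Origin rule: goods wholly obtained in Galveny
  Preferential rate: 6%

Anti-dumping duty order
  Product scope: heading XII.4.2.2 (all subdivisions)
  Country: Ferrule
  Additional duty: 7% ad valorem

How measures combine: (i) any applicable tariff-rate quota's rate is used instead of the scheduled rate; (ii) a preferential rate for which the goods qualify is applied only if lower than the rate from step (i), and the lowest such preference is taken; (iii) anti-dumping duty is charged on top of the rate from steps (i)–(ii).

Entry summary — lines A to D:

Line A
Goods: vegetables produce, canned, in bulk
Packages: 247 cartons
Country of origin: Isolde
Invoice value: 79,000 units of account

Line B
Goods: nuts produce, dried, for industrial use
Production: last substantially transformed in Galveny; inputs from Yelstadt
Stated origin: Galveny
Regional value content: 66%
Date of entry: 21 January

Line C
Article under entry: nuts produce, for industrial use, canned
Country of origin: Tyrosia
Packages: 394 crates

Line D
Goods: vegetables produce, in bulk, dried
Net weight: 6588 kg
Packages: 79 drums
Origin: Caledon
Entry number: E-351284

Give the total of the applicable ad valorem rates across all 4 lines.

58%

Line A: vegetables → XII.2; canned → XII.2.1; in bulk → XII.2.1.2. Scheduled 26%. anti-dumping (Isolde, XII.2): +9%; total 26% + 9% = 35%. → 35%.
Line B: nuts → XII.1; dried → XII.1.1; for industrial use → XII.1.1.1. Scheduled 33%. Galveny agreement on XII.1.1: RVC ≥ 55% → 5% available; Galveny agreement on XII.3.2.1: XII.1.1.1 not covered; preferential 5%. → 5%.
Line C: nuts → XII.1; canned → XII.1.2; for industrial use → XII.1.2.1. Scheduled 6%. No special measure applies. → 6%.
Line D: vegetables → XII.2; dried → XII.2.2; in bulk → XII.2.2.1. Scheduled 12%. No special measure applies. → 12%.
Sum: 35% + 5% + 6% + 12% = 58%.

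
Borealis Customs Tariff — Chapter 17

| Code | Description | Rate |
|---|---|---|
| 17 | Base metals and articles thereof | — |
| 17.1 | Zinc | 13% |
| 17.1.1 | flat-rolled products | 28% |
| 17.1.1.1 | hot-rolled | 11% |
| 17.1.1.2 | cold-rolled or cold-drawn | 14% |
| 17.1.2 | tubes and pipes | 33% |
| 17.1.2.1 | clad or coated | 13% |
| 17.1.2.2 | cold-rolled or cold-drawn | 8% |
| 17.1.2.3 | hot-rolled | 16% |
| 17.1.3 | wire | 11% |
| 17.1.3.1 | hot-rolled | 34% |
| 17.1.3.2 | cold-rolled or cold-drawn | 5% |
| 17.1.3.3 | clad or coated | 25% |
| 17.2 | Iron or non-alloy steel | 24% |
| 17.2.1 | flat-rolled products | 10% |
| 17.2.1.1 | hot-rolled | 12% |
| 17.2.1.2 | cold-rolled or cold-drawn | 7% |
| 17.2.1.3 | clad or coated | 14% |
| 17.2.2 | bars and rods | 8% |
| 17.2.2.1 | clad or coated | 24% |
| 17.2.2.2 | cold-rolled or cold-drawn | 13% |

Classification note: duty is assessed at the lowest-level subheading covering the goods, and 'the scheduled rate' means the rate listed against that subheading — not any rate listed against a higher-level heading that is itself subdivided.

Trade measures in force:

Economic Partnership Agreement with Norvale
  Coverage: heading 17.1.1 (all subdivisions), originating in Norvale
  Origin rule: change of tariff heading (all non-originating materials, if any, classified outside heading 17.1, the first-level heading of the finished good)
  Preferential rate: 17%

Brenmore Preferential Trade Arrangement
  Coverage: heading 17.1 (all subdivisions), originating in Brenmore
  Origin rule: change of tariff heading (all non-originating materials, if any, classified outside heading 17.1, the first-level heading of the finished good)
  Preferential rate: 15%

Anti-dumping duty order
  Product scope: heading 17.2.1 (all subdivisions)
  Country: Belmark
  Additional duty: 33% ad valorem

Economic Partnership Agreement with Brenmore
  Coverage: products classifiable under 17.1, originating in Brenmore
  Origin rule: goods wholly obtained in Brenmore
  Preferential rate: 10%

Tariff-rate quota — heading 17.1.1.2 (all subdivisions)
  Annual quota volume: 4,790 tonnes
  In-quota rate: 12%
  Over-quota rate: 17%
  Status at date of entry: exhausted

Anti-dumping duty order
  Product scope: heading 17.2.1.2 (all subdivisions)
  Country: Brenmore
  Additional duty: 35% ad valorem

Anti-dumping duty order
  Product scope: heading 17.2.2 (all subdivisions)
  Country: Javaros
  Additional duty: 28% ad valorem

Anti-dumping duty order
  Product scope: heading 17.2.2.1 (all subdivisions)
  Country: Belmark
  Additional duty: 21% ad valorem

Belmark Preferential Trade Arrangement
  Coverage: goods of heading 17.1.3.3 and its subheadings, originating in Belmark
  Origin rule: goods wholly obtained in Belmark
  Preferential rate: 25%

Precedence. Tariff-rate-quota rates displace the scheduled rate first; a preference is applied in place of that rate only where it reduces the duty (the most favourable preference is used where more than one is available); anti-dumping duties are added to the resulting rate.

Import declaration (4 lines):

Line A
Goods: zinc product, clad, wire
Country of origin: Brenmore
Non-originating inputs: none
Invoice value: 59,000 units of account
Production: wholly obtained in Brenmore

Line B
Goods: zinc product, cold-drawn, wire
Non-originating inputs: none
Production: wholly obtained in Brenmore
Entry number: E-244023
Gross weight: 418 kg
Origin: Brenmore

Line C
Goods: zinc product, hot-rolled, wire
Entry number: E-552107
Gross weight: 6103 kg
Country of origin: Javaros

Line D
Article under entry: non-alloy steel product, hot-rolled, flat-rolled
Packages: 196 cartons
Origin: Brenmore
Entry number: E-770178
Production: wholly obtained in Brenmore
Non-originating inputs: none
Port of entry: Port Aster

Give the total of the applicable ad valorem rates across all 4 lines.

Line A: zinc → 17.1; wire → 17.1.3; clad → 17.1.3.3. Scheduled 25%. Brenmore agreement on 17.1: CTH met → 15% available; Brenmore agreement on 17.1: wholly obtained → 10% available; preferential 10%. → 10%.
Line B: zinc → 17.1; wire → 17.1.3; cold-drawn → 17.1.3.2. Scheduled 5%. Brenmore agreement on 17.1: CTH met → 15% available; Brenmore agreement on 17.1: wholly obtained → 10% available; preference 10% not lower than 5% → no reduction. → 5%.
Line C: zinc → 17.1; wire → 17.1.3; hot-rolled → 17.1.3.1. Scheduled 34%. No special measure applies. → 34%.
Line D: non-alloy steel → 17.2; flat-rolled → 17.2.1; hot-rolled → 17.2.1.1. Scheduled 12%. Brenmore agreement on 17.1: 17.2.1.1 not covered; Brenmore agreement on 17.1: 17.2.1.1 not covered. → 12%.
Sum: 10% + 5% + 34% + 12% = 61%.

61%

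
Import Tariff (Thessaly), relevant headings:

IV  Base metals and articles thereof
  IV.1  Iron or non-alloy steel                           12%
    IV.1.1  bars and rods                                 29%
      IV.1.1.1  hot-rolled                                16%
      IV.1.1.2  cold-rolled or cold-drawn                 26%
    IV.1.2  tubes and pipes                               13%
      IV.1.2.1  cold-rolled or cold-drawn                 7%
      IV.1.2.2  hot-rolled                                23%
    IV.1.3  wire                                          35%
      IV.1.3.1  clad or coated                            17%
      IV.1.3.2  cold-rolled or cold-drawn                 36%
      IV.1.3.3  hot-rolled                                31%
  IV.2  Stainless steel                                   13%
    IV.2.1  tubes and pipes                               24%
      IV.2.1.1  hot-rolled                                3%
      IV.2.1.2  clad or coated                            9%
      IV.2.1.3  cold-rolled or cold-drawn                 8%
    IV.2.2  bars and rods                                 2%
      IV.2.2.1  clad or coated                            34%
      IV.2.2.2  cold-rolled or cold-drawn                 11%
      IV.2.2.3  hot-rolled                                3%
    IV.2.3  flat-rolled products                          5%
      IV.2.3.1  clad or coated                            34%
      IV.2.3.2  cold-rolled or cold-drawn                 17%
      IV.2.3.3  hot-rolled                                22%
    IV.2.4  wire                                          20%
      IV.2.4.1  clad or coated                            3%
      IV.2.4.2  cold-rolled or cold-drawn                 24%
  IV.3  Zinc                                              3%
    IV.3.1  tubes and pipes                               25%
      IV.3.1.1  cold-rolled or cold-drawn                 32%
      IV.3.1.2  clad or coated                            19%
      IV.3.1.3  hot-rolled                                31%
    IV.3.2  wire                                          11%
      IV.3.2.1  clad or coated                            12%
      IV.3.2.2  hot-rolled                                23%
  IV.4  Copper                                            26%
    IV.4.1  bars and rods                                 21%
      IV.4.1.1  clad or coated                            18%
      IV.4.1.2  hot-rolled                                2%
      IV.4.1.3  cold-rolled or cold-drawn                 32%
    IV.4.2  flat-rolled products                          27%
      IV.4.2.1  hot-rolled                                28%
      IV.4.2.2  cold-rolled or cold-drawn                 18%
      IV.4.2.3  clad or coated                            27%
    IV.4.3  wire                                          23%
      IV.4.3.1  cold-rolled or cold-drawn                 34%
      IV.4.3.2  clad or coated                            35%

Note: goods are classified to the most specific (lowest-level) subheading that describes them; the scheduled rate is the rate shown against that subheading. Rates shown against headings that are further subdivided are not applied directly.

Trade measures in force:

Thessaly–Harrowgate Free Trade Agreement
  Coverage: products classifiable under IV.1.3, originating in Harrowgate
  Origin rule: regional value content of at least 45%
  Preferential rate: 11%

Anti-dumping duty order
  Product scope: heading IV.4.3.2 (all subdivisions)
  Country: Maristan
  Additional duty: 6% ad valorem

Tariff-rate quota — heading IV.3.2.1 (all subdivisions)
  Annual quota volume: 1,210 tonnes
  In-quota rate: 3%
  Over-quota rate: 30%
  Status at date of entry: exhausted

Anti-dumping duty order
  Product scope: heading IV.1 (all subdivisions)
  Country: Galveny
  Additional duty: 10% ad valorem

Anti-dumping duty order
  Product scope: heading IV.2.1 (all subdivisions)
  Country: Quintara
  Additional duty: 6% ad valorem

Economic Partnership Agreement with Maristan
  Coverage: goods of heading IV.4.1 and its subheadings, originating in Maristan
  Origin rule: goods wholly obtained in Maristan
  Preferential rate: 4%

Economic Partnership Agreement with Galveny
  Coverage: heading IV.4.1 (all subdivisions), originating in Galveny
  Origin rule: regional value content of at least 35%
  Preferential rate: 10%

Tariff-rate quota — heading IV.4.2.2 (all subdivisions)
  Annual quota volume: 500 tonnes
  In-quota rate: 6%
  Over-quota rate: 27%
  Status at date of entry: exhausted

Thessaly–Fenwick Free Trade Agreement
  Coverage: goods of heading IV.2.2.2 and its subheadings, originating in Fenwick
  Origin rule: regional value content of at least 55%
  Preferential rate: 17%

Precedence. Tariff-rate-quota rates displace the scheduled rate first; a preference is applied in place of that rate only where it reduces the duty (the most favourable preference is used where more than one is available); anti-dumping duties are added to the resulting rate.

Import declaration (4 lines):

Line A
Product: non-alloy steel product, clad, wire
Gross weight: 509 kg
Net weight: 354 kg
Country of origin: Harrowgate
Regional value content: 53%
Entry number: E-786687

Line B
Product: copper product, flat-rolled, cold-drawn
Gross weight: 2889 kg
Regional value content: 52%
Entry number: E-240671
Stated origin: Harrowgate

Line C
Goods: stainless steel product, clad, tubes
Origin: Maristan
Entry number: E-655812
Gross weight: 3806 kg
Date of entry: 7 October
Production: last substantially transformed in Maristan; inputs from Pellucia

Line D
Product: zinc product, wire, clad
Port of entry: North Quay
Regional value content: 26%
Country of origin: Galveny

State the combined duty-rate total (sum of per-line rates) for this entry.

77%

Line A: non-alloy steel → IV.1; wire → IV.1.3; clad → IV.1.3.1. Scheduled 17%. Harrowgate agreement on IV.1.3: RVC ≥ 45% → 11% available; preferential 11%. → 11%.
Line B: copper → IV.4; flat-rolled → IV.4.2; cold-drawn → IV.4.2.2. Scheduled 18%. quota on IV.4.2.2 exhausted → over-quota 27%; Harrowgate agreement on IV.1.3: IV.4.2.2 not covered. → 27%.
Line C: stainless steel → IV.2; tubes → IV.2.1; clad → IV.2.1.2. Scheduled 9%. Maristan agreement on IV.4.1: IV.2.1.2 not covered. → 9%.
Line D: zinc → IV.3; wire → IV.3.2; clad → IV.3.2.1. Scheduled 12%. quota on IV.3.2.1 exhausted → over-quota 30%; Galveny agreement on IV.4.1: IV.3.2.1 not covered. → 30%.
Sum: 11% + 27% + 9% + 30% = 77%.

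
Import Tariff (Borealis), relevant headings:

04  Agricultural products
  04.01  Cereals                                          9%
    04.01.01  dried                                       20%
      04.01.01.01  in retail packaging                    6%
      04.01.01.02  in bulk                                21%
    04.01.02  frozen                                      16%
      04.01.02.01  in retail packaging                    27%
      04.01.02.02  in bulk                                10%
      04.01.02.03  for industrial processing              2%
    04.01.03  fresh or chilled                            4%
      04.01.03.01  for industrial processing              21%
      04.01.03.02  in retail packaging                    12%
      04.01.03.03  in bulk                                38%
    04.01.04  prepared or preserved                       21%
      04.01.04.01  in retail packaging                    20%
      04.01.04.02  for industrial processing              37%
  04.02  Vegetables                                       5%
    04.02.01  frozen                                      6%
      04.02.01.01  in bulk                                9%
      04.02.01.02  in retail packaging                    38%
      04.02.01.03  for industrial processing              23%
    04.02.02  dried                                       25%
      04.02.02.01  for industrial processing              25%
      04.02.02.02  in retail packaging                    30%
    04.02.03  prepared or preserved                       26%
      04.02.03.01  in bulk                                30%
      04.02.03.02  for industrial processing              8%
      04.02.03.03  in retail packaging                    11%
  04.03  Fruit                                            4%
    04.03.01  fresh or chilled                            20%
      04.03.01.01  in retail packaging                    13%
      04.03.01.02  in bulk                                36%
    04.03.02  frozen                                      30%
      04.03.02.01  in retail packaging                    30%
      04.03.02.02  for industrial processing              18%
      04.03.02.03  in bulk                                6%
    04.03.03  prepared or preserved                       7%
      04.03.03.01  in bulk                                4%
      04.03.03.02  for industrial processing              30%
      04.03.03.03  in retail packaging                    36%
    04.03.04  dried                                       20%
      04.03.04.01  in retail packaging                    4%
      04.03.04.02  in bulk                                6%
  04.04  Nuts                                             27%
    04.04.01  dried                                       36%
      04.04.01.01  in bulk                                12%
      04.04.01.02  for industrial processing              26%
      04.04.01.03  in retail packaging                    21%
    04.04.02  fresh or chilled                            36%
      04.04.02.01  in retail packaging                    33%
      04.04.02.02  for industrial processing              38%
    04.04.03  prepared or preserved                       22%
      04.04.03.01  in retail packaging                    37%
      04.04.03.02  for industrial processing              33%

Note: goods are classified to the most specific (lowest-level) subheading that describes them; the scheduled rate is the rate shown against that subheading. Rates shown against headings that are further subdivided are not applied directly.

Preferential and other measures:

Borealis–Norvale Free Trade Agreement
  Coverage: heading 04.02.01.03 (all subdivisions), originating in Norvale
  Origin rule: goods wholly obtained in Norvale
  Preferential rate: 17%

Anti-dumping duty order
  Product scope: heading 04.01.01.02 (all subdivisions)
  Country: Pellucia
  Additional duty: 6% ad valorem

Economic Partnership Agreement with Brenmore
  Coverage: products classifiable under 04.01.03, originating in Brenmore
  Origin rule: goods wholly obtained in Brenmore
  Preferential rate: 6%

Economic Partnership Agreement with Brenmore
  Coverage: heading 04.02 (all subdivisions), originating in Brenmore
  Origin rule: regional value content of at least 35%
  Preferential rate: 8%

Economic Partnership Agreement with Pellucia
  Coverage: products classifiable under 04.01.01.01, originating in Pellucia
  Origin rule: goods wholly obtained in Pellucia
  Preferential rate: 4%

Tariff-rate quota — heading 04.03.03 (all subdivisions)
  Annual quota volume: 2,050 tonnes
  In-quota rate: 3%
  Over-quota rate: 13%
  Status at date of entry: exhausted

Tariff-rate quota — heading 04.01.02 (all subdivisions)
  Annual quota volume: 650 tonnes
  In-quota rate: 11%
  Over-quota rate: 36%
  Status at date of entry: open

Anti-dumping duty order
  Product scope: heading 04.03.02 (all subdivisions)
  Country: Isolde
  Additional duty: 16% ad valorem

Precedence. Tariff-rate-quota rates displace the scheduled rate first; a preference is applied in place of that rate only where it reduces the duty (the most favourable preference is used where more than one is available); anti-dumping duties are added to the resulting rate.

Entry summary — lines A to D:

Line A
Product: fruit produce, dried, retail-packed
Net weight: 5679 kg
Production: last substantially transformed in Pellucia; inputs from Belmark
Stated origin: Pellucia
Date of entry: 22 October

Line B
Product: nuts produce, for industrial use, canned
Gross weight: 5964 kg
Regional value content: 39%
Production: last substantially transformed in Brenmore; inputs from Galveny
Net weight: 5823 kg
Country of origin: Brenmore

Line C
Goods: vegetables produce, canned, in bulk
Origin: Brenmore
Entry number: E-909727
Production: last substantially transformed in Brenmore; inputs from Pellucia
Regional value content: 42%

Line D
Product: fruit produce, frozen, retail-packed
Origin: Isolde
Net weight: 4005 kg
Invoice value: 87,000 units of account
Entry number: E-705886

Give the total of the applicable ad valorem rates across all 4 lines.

91%

Line A: fruit → 04.03; dried → 04.03.04; retail-packed → 04.03.04.01. Scheduled 4%. Pellucia agreement on 04.01.01.01: 04.03.04.01 not covered. → 4%.
Line B: nuts → 04.04; canned → 04.04.03; for industrial use → 04.04.03.02. Scheduled 33%. Brenmore agreement on 04.01.03: 04.04.03.02 not covered; Brenmore agreement on 04.02: 04.04.03.02 not covered. → 33%.
Line C: vegetables → 04.02; canned → 04.02.03; in bulk → 04.02.03.01. Scheduled 30%. Brenmore agreement on 04.01.03: 04.02.03.01 not covered; Brenmore agreement on 04.02: RVC ≥ 35% → 8% available; preferential 8%. → 8%.
Line D: fruit → 04.03; frozen → 04.03.02; retail-packed → 04.03.02.01. Scheduled 30%. anti-dumping (Isolde, 04.03.02): +16%; total 30% + 16% = 46%. → 46%.
Sum: 4% + 33% + 8% + 46% = 91%.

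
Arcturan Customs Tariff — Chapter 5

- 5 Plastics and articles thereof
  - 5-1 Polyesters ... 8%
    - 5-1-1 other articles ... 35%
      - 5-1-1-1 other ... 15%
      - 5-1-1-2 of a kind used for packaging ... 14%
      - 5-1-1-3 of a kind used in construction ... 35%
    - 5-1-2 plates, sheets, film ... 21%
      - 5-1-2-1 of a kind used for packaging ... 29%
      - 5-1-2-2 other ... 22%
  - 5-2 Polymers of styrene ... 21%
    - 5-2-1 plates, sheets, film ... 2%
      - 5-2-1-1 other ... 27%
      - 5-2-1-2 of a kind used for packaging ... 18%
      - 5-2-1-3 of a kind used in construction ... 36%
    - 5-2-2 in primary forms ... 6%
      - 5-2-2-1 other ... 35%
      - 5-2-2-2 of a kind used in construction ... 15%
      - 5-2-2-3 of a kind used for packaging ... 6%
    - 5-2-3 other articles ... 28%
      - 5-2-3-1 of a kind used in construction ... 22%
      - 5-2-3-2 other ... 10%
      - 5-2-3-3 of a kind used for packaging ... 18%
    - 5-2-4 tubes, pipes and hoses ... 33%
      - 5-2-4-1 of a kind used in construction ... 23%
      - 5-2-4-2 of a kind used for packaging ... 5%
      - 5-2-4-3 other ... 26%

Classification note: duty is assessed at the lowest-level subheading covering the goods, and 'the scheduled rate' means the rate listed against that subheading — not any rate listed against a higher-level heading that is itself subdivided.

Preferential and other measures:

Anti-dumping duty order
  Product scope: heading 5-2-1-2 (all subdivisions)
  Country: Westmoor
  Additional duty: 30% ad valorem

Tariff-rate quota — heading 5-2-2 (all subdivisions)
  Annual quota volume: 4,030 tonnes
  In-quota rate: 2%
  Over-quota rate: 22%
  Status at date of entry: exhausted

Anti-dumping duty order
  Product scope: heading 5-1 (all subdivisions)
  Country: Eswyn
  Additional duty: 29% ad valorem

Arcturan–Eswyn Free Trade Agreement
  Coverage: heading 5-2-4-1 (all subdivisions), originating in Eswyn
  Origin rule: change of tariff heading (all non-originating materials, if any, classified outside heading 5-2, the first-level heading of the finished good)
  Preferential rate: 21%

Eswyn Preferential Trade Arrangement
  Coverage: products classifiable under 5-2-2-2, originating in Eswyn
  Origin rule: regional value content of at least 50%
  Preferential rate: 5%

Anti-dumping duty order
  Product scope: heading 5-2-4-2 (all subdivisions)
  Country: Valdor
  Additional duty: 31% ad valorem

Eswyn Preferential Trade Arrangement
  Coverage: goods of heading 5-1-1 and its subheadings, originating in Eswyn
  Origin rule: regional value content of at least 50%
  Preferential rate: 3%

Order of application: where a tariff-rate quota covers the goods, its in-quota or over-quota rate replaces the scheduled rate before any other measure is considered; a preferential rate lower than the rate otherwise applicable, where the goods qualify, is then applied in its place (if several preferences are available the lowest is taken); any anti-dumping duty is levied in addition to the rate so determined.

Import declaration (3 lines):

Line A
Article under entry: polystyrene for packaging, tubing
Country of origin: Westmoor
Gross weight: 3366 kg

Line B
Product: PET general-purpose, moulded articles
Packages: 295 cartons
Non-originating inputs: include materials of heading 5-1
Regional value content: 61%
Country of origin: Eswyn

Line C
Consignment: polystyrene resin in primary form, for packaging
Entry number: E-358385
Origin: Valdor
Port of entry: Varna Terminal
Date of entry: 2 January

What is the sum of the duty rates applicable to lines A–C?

59%

Line A: polystyrene → 5-2; tubing → 5-2-4; for packaging → 5-2-4-2. Scheduled 5%. No special measure applies. → 5%.
Line B: PET → 5-1; moulded articles → 5-1-1; general-purpose → 5-1-1-1. Scheduled 15%. Eswyn agreement on 5-2-4-1: 5-1-1-1 not covered; Eswyn agreement on 5-2-2-2: 5-1-1-1 not covered; Eswyn agreement on 5-1-1: RVC ≥ 50% → 3% available; preferential 3%; anti-dumping (Eswyn, 5-1): +29%; total 3% + 29% = 32%. → 32%.
Line C: polystyrene → 5-2; resin in primary form → 5-2-2; for packaging → 5-2-2-3. Scheduled 6%. quota on 5-2-2 exhausted → over-quota 22%. → 22%.
Sum: 5% + 32% + 22% = 59%.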